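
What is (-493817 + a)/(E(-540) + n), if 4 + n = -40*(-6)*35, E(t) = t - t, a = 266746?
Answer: -227071/8396 ≈ -27.045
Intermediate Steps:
E(t) = 0
n = 8396 (n = -4 - 40*(-6)*35 = -4 + 240*35 = -4 + 8400 = 8396)
(-493817 + a)/(E(-540) + n) = (-493817 + 266746)/(0 + 8396) = -227071/8396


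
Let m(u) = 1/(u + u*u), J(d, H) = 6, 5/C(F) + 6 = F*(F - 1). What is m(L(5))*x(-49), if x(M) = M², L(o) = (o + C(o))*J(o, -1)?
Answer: 117649/52200 ≈ 2.2538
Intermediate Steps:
C(F) = 5/(-6 + F*(-1 + F)) (C(F) = 5/(-6 + F*(F - 1)) = 5/(-6 + F*(-1 + F)))
L(o) = 6*o + 30/(-6 + o² - o) (L(o) = (o + 5/(-6 + o² - o))*6 = 6*o + 30/(-6 + o² - o))
m(u) = 1/(u + u²)
m(L(5))*x(-49) = (1/(((6*(-5 + 5*(6 + 5 - 1*5²))/(6 + 5 - 1*5²)))*(1 + 6*(-5 + 5*(6 + 5 - 1*5²))/(6 + 5 - 1*5²))))*(-49)² = (1/(((6*(-5 + 5*(6 + 5 - 1*25))/(6 + 5 - 1*25)))*(1 + 6*(-5 + 5*(6 + 5 - 1*25))/(6 + 5 - 1*25))))*2401 = (1/(((6*(-5 + 5*(6 + 5 - 25))/(6 + 5 - 25)))*(1 + 6*(-5 + 5*(6 + 5 - 25))/(6 + 5 - 25))))*2401 = (1/(((6*(-5 + 5*(-14))/(-14)))*(1 + 6*(-5 + 5*(-14))/(-14))))*2401 = (1/(((6*(-1/14)*(-5 - 70)))*(1 + 6*(-1/14)*(-5 - 70))))*2401 = (1/(((6*(-1/14)*(-75)))*(1 + 6*(-1/14)*(-75))))*2401 = (1/((225/7)*(1 + 225/7)))*2401 = (7/(225*(232/7)))*2401 = ((7/225)*(7/232))*2401 = (49/52200)*2401 = 117649/52200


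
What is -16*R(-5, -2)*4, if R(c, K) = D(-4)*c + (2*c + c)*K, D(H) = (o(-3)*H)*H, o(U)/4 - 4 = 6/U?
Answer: 39040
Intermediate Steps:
o(U) = 16 + 24/U (o(U) = 16 + 4*(6/U) = 16 + 24/U)
D(H) = 8*H² (D(H) = ((16 + 24/(-3))*H)*H = ((16 + 24*(-⅓))*H)*H = ((16 - 8)*H)*H = (8*H)*H = 8*H²)
R(c, K) = 128*c + 3*K*c (R(c, K) = (8*(-4)²)*c + (2*c + c)*K = (8*16)*c + (3*c)*K = 128*c + 3*K*c)
-16*R(-5, -2)*4 = -(-80)*(128 + 3*(-2))*4 = -(-80)*(128 - 6)*4 = -(-80)*122*4 = -16*(-610)*4 = 9760*4 = 39040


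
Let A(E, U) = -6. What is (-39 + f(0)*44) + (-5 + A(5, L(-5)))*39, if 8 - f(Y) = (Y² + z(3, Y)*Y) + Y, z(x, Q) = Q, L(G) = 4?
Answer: -116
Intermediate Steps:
f(Y) = 8 - Y - 2*Y² (f(Y) = 8 - ((Y² + Y*Y) + Y) = 8 - ((Y² + Y²) + Y) = 8 - (2*Y² + Y) = 8 - (Y + 2*Y²) = 8 + (-Y - 2*Y²) = 8 - Y - 2*Y²)
(-39 + f(0)*44) + (-5 + A(5, L(-5)))*39 = (-39 + (8 - 1*0 - 2*0²)*44) + (-5 - 6)*39 = (-39 + (8 + 0 - 2*0)*44) - 11*39 = (-39 + (8 + 0 + 0)*44) - 429 = (-39 + 8*44) - 429 = (-39 + 352) - 429 = 313 - 429 = -116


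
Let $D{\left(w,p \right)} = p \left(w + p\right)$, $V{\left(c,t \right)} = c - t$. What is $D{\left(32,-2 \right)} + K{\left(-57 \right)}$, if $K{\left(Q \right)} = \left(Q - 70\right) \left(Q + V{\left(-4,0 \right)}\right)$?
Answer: $7687$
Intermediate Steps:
$D{\left(w,p \right)} = p \left(p + w\right)$
$K{\left(Q \right)} = \left(-70 + Q\right) \left(-4 + Q\right)$ ($K{\left(Q \right)} = \left(Q - 70\right) \left(Q - 4\right) = \left(-70 + Q\right) \left(Q + \left(-4 + 0\right)\right) = \left(-70 + Q\right) \left(Q - 4\right) = \left(-70 + Q\right) \left(-4 + Q\right)$)
$D{\left(32,-2 \right)} + K{\left(-57 \right)} = - 2 \left(-2 + 32\right) + \left(280 + \left(-57\right)^{2} - -4218\right) = \left(-2\right) 30 + \left(280 + 3249 + 4218\right) = -60 + 7747 = 7687$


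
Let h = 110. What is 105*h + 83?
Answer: 11633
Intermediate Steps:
105*h + 83 = 105*110 + 83 = 11550 + 83 = 11633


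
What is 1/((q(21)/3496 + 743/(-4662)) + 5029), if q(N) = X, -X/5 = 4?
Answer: 1018647/5122607590 ≈ 0.00019885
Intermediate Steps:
X = -20 (X = -5*4 = -20)
q(N) = -20
1/((q(21)/3496 + 743/(-4662)) + 5029) = 1/((-20/3496 + 743/(-4662)) + 5029) = 1/((-20*1/3496 + 743*(-1/4662)) + 5029) = 1/((-5/874 - 743/4662) + 5029) = 1/(-168173/1018647 + 5029) = 1/(5122607590/1018647) = 1018647/5122607590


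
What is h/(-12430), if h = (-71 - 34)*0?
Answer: 0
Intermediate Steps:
h = 0 (h = -105*0 = 0)
h/(-12430) = 0/(-12430) = 0*(-1/12430) = 0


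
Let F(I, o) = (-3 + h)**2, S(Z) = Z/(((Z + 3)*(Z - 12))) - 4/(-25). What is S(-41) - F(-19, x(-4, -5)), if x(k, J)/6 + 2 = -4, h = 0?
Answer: -446119/50350 ≈ -8.8604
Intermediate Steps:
x(k, J) = -36 (x(k, J) = -12 + 6*(-4) = -12 - 24 = -36)
S(Z) = 4/25 + Z/((-12 + Z)*(3 + Z)) (S(Z) = Z/(((3 + Z)*(-12 + Z))) - 4*(-1/25) = Z/(((-12 + Z)*(3 + Z))) + 4/25 = Z*(1/((-12 + Z)*(3 + Z))) + 4/25 = Z/((-12 + Z)*(3 + Z)) + 4/25 = 4/25 + Z/((-12 + Z)*(3 + Z)))
F(I, o) = 9 (F(I, o) = (-3 + 0)**2 = (-3)**2 = 9)
S(-41) - F(-19, x(-4, -5)) = (144 - 4*(-41)**2 + 11*(-41))/(25*(36 - 1*(-41)**2 + 9*(-41))) - 1*9 = (144 - 4*1681 - 451)/(25*(36 - 1*1681 - 369)) - 9 = (144 - 6724 - 451)/(25*(36 - 1681 - 369)) - 9 = (1/25)*(-7031)/(-2014) - 9 = (1/25)*(-1/2014)*(-7031) - 9 = 7031/50350 - 9 = -446119/50350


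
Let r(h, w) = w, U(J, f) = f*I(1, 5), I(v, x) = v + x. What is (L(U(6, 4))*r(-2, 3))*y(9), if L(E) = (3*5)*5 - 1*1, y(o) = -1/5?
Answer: -222/5 ≈ -44.400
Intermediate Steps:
U(J, f) = 6*f (U(J, f) = f*(1 + 5) = f*6 = 6*f)
y(o) = -⅕ (y(o) = -1*⅕ = -⅕)
L(E) = 74 (L(E) = 15*5 - 1 = 75 - 1 = 74)
(L(U(6, 4))*r(-2, 3))*y(9) = (74*3)*(-⅕) = 222*(-⅕) = -222/5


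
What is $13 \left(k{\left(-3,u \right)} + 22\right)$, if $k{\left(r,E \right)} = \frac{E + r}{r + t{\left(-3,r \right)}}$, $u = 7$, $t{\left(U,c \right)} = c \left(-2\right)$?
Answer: $\frac{910}{3} \approx 303.33$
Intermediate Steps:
$t{\left(U,c \right)} = - 2 c$
$k{\left(r,E \right)} = - \frac{E + r}{r}$ ($k{\left(r,E \right)} = \frac{E + r}{r - 2 r} = \frac{E + r}{\left(-1\right) r} = \left(E + r\right) \left(- \frac{1}{r}\right) = - \frac{E + r}{r}$)
$13 \left(k{\left(-3,u \right)} + 22\right) = 13 \left(\frac{\left(-1\right) 7 - -3}{-3} + 22\right) = 13 \left(- \frac{-7 + 3}{3} + 22\right) = 13 \left(\left(- \frac{1}{3}\right) \left(-4\right) + 22\right) = 13 \left(\frac{4}{3} + 22\right) = 13 \cdot \frac{70}{3} = \frac{910}{3}$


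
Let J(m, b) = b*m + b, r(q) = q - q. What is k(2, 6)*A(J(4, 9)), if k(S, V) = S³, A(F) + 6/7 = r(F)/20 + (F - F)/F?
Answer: -48/7 ≈ -6.8571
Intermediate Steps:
r(q) = 0
J(m, b) = b + b*m
A(F) = -6/7 (A(F) = -6/7 + (0/20 + (F - F)/F) = -6/7 + (0*(1/20) + 0/F) = -6/7 + (0 + 0) = -6/7 + 0 = -6/7)
k(2, 6)*A(J(4, 9)) = 2³*(-6/7) = 8*(-6/7) = -48/7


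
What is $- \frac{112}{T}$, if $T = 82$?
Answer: $- \frac{56}{41} \approx -1.3659$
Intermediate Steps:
$- \frac{112}{T} = - \frac{112}{82} = \left(-112\right) \frac{1}{82} = - \frac{56}{41}$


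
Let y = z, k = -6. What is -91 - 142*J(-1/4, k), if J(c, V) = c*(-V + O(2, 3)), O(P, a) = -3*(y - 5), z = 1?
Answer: 548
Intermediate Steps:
y = 1
O(P, a) = 12 (O(P, a) = -3*(1 - 5) = -3*(-4) = 12)
J(c, V) = c*(12 - V) (J(c, V) = c*(-V + 12) = c*(12 - V))
-91 - 142*J(-1/4, k) = -91 - 142*(-1/4)*(12 - 1*(-6)) = -91 - 142*(-1*1/4)*(12 + 6) = -91 - (-71)*18/2 = -91 - 142*(-9/2) = -91 + 639 = 548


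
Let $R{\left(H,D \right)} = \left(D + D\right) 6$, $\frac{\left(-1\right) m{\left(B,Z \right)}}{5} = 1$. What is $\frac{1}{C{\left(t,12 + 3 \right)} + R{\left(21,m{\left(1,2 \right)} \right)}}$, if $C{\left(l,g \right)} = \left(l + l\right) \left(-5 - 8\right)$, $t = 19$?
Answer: $- \frac{1}{554} \approx -0.0018051$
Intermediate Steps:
$m{\left(B,Z \right)} = -5$ ($m{\left(B,Z \right)} = \left(-5\right) 1 = -5$)
$R{\left(H,D \right)} = 12 D$ ($R{\left(H,D \right)} = 2 D 6 = 12 D$)
$C{\left(l,g \right)} = - 26 l$ ($C{\left(l,g \right)} = 2 l \left(-13\right) = - 26 l$)
$\frac{1}{C{\left(t,12 + 3 \right)} + R{\left(21,m{\left(1,2 \right)} \right)}} = \frac{1}{\left(-26\right) 19 + 12 \left(-5\right)} = \frac{1}{-494 - 60} = \frac{1}{-554} = - \frac{1}{554}$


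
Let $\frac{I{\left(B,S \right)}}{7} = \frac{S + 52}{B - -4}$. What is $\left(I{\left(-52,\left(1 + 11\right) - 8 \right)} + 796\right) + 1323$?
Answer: $\frac{12665}{6} \approx 2110.8$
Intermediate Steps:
$I{\left(B,S \right)} = \frac{7 \left(52 + S\right)}{4 + B}$ ($I{\left(B,S \right)} = 7 \frac{S + 52}{B - -4} = 7 \frac{52 + S}{B + \left(-18 + 22\right)} = 7 \frac{52 + S}{B + 4} = 7 \frac{52 + S}{4 + B} = \frac{7 \left(52 + S\right)}{4 + B}$)
$\left(I{\left(-52,\left(1 + 11\right) - 8 \right)} + 796\right) + 1323 = \left(\frac{7 \left(52 + \left(\left(1 + 11\right) - 8\right)\right)}{4 - 52} + 796\right) + 1323 = \left(\frac{7 \left(52 + \left(12 - 8\right)\right)}{-48} + 796\right) + 1323 = \left(7 \left(- \frac{1}{48}\right) \left(52 + 4\right) + 796\right) + 1323 = \left(7 \left(- \frac{1}{48}\right) 56 + 796\right) + 1323 = \left(- \frac{49}{6} + 796\right) + 1323 = \frac{4727}{6} + 1323 = \frac{12665}{6}$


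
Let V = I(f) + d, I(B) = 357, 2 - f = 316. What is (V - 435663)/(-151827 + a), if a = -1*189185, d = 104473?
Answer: 330833/341012 ≈ 0.97015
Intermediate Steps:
f = -314 (f = 2 - 1*316 = 2 - 316 = -314)
V = 104830 (V = 357 + 104473 = 104830)
a = -189185
(V - 435663)/(-151827 + a) = (104830 - 435663)/(-151827 - 189185) = -330833/(-341012) = -330833*(-1/341012) = 330833/341012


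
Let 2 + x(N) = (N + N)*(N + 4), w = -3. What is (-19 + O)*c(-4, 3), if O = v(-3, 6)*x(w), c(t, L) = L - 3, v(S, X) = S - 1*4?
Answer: 0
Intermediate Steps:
v(S, X) = -4 + S (v(S, X) = S - 4 = -4 + S)
x(N) = -2 + 2*N*(4 + N) (x(N) = -2 + (N + N)*(N + 4) = -2 + (2*N)*(4 + N) = -2 + 2*N*(4 + N))
c(t, L) = -3 + L
O = 56 (O = (-4 - 3)*(-2 + 2*(-3)² + 8*(-3)) = -7*(-2 + 2*9 - 24) = -7*(-2 + 18 - 24) = -7*(-8) = 56)
(-19 + O)*c(-4, 3) = (-19 + 56)*(-3 + 3) = 37*0 = 0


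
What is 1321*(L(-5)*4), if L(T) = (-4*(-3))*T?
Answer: -317040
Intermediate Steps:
L(T) = 12*T
1321*(L(-5)*4) = 1321*((12*(-5))*4) = 1321*(-60*4) = 1321*(-240) = -317040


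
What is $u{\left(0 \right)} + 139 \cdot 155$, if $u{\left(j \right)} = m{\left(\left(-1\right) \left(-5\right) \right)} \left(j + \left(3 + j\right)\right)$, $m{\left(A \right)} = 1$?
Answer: $21548$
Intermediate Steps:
$u{\left(j \right)} = 3 + 2 j$ ($u{\left(j \right)} = 1 \left(j + \left(3 + j\right)\right) = 1 \left(3 + 2 j\right) = 3 + 2 j$)
$u{\left(0 \right)} + 139 \cdot 155 = \left(3 + 2 \cdot 0\right) + 139 \cdot 155 = \left(3 + 0\right) + 21545 = 3 + 21545 = 21548$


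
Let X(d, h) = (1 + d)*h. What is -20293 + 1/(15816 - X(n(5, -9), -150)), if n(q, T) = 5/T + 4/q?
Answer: -974226341/48008 ≈ -20293.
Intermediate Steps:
n(q, T) = 4/q + 5/T
X(d, h) = h*(1 + d)
-20293 + 1/(15816 - X(n(5, -9), -150)) = -20293 + 1/(15816 - (-150)*(1 + (4/5 + 5/(-9)))) = -20293 + 1/(15816 - (-150)*(1 + (4*(⅕) + 5*(-⅑)))) = -20293 + 1/(15816 - (-150)*(1 + (⅘ - 5/9))) = -20293 + 1/(15816 - (-150)*(1 + 11/45)) = -20293 + 1/(15816 - (-150)*56/45) = -20293 + 1/(15816 - 1*(-560/3)) = -20293 + 1/(15816 + 560/3) = -20293 + 1/(48008/3) = -20293 + 3/48008 = -974226341/48008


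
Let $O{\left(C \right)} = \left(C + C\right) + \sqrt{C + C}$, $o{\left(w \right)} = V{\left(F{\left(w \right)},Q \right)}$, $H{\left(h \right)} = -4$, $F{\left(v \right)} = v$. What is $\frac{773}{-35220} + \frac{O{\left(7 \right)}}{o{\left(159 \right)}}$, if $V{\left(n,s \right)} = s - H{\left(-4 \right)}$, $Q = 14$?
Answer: $\frac{79861}{105660} + \frac{\sqrt{14}}{18} \approx 0.9637$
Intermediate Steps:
$V{\left(n,s \right)} = 4 + s$ ($V{\left(n,s \right)} = s - -4 = s + 4 = 4 + s$)
$o{\left(w \right)} = 18$ ($o{\left(w \right)} = 4 + 14 = 18$)
$O{\left(C \right)} = 2 C + \sqrt{2} \sqrt{C}$ ($O{\left(C \right)} = 2 C + \sqrt{2 C} = 2 C + \sqrt{2} \sqrt{C}$)
$\frac{773}{-35220} + \frac{O{\left(7 \right)}}{o{\left(159 \right)}} = \frac{773}{-35220} + \frac{2 \cdot 7 + \sqrt{2} \sqrt{7}}{18} = 773 \left(- \frac{1}{35220}\right) + \left(14 + \sqrt{14}\right) \frac{1}{18} = - \frac{773}{35220} + \left(\frac{7}{9} + \frac{\sqrt{14}}{18}\right) = \frac{79861}{105660} + \frac{\sqrt{14}}{18}$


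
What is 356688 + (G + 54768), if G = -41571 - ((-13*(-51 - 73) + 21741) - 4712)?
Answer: 351244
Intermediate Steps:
G = -60212 (G = -41571 - ((-13*(-124) + 21741) - 4712) = -41571 - ((1612 + 21741) - 4712) = -41571 - (23353 - 4712) = -41571 - 1*18641 = -41571 - 18641 = -60212)
356688 + (G + 54768) = 356688 + (-60212 + 54768) = 356688 - 5444 = 351244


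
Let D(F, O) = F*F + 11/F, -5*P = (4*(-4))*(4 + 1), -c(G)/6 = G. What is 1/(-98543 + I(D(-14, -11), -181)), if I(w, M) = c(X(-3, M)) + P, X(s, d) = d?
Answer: -1/97441 ≈ -1.0263e-5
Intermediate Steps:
c(G) = -6*G
P = 16 (P = -4*(-4)*(4 + 1)/5 = -(-16)*5/5 = -⅕*(-80) = 16)
D(F, O) = F² + 11/F
I(w, M) = 16 - 6*M (I(w, M) = -6*M + 16 = 16 - 6*M)
1/(-98543 + I(D(-14, -11), -181)) = 1/(-98543 + (16 - 6*(-181))) = 1/(-98543 + (16 + 1086)) = 1/(-98543 + 1102) = 1/(-97441) = -1/97441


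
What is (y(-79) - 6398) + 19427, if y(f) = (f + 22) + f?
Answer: 12893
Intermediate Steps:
y(f) = 22 + 2*f (y(f) = (22 + f) + f = 22 + 2*f)
(y(-79) - 6398) + 19427 = ((22 + 2*(-79)) - 6398) + 19427 = ((22 - 158) - 6398) + 19427 = (-136 - 6398) + 19427 = -6534 + 19427 = 12893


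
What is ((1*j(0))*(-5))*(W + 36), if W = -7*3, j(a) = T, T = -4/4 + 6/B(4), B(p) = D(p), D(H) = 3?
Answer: -75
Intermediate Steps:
B(p) = 3
T = 1 (T = -4/4 + 6/3 = -4*1/4 + 6*(1/3) = -1 + 2 = 1)
j(a) = 1
W = -21
((1*j(0))*(-5))*(W + 36) = ((1*1)*(-5))*(-21 + 36) = (1*(-5))*15 = -5*15 = -75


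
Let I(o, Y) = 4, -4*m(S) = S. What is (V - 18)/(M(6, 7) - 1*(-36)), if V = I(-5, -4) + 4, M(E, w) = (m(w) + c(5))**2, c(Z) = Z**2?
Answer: -32/1845 ≈ -0.017344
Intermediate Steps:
m(S) = -S/4
M(E, w) = (25 - w/4)**2 (M(E, w) = (-w/4 + 5**2)**2 = (-w/4 + 25)**2 = (25 - w/4)**2)
V = 8 (V = 4 + 4 = 8)
(V - 18)/(M(6, 7) - 1*(-36)) = (8 - 18)/((-100 + 7)**2/16 - 1*(-36)) = -10/((1/16)*(-93)**2 + 36) = -10/((1/16)*8649 + 36) = -10/(8649/16 + 36) = -10/(9225/16) = (16/9225)*(-10) = -32/1845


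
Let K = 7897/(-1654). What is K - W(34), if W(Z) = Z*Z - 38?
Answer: -1857069/1654 ≈ -1122.8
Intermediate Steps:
K = -7897/1654 (K = 7897*(-1/1654) = -7897/1654 ≈ -4.7745)
W(Z) = -38 + Z**2 (W(Z) = Z**2 - 38 = -38 + Z**2)
K - W(34) = -7897/1654 - (-38 + 34**2) = -7897/1654 - (-38 + 1156) = -7897/1654 - 1*1118 = -7897/1654 - 1118 = -1857069/1654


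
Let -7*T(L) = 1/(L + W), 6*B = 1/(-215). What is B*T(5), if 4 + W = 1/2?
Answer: 1/13545 ≈ 7.3828e-5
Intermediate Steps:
W = -7/2 (W = -4 + 1/2 = -4 + ½ = -7/2 ≈ -3.5000)
B = -1/1290 (B = (⅙)/(-215) = (⅙)*(-1/215) = -1/1290 ≈ -0.00077519)
T(L) = -1/(7*(-7/2 + L)) (T(L) = -1/(7*(L - 7/2)) = -1/(7*(-7/2 + L)))
B*T(5) = -(-1)/(645*(-49 + 14*5)) = -(-1)/(645*(-49 + 70)) = -(-1)/(645*21) = -1/1290*(-2/21) = 1/13545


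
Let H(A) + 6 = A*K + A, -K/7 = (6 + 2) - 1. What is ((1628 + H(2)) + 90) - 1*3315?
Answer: -1699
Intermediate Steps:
K = -49 (K = -7*((6 + 2) - 1) = -7*(8 - 1) = -7*7 = -49)
H(A) = -6 - 48*A (H(A) = -6 + (A*(-49) + A) = -6 + (-49*A + A) = -6 - 48*A)
((1628 + H(2)) + 90) - 1*3315 = ((1628 + (-6 - 48*2)) + 90) - 1*3315 = ((1628 + (-6 - 96)) + 90) - 3315 = ((1628 - 102) + 90) - 3315 = (1526 + 90) - 3315 = 1616 - 3315 = -1699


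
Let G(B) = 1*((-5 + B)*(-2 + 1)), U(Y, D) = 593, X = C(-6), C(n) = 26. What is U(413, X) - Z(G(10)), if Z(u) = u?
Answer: 598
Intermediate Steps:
X = 26
G(B) = 5 - B (G(B) = 1*((-5 + B)*(-1)) = 1*(5 - B) = 5 - B)
U(413, X) - Z(G(10)) = 593 - (5 - 1*10) = 593 - (5 - 10) = 593 - 1*(-5) = 593 + 5 = 598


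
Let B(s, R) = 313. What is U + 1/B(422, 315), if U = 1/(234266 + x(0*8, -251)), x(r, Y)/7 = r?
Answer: 234579/73325258 ≈ 0.0031992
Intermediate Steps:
x(r, Y) = 7*r
U = 1/234266 (U = 1/(234266 + 7*(0*8)) = 1/(234266 + 7*0) = 1/(234266 + 0) = 1/234266 ≈ 4.2687e-6)
U + 1/B(422, 315) = 1/234266 + 1/313 = 234579/73325258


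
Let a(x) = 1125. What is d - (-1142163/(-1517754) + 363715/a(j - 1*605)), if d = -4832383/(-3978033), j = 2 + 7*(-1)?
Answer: -48730077474987739/150941887447050 ≈ -322.84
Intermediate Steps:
j = -5 (j = 2 - 7 = -5)
d = 4832383/3978033 (d = -4832383*(-1/3978033) = 4832383/3978033 ≈ 1.2148)
d - (-1142163/(-1517754) + 363715/a(j - 1*605)) = 4832383/3978033 - (-1142163/(-1517754) + 363715/1125) = 4832383/3978033 - (-1142163*(-1/1517754) + 363715*(1/1125)) = 4832383/3978033 - (380721/505918 + 72743/225) = 4832383/3978033 - 1*36887655299/113831550 = 4832383/3978033 - 36887655299/113831550 = -48730077474987739/150941887447050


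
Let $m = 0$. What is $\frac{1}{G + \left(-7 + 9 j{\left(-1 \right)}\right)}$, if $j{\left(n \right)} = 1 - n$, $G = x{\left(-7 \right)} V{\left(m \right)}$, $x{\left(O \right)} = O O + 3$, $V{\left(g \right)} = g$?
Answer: $\frac{1}{11} \approx 0.090909$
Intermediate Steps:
$x{\left(O \right)} = 3 + O^{2}$ ($x{\left(O \right)} = O^{2} + 3 = 3 + O^{2}$)
$G = 0$ ($G = \left(3 + \left(-7\right)^{2}\right) 0 = \left(3 + 49\right) 0 = 52 \cdot 0 = 0$)
$\frac{1}{G + \left(-7 + 9 j{\left(-1 \right)}\right)} = \frac{1}{0 - \left(7 - 9 \left(1 - -1\right)\right)} = \frac{1}{0 - \left(7 - 9 \left(1 + 1\right)\right)} = \frac{1}{0 + \left(-7 + 9 \cdot 2\right)} = \frac{1}{0 + \left(-7 + 18\right)} = \frac{1}{0 + 11} = \frac{1}{11}$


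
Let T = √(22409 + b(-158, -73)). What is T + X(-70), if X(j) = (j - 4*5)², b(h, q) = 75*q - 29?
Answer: 8100 + 7*√345 ≈ 8230.0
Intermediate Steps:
b(h, q) = -29 + 75*q
T = 7*√345 (T = √(22409 + (-29 + 75*(-73))) = √(22409 + (-29 - 5475)) = √(22409 - 5504) = √16905 = 7*√345 ≈ 130.02)
X(j) = (-20 + j)² (X(j) = (j - 20)² = (-20 + j)²)
T + X(-70) = 7*√345 + (-20 - 70)² = 7*√345 + (-90)² = 7*√345 + 8100 = 8100 + 7*√345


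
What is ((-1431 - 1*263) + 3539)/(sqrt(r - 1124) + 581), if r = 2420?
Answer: 1845/617 ≈ 2.9903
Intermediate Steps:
((-1431 - 1*263) + 3539)/(sqrt(r - 1124) + 581) = ((-1431 - 1*263) + 3539)/(sqrt(2420 - 1124) + 581) = ((-1431 - 263) + 3539)/(sqrt(1296) + 581) = (-1694 + 3539)/(36 + 581) = 1845/617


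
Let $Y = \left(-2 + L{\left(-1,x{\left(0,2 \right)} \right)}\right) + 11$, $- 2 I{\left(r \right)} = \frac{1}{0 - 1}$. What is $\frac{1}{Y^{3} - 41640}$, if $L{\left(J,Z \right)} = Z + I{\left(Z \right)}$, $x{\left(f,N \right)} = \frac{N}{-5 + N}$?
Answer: $- \frac{216}{8845363} \approx -2.442 \cdot 10^{-5}$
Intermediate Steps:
$I{\left(r \right)} = \frac{1}{2}$ ($I{\left(r \right)} = - \frac{1}{2 \left(0 - 1\right)} = - \frac{1}{2 \left(-1\right)} = \left(- \frac{1}{2}\right) \left(-1\right) = \frac{1}{2}$)
$L{\left(J,Z \right)} = \frac{1}{2} + Z$ ($L{\left(J,Z \right)} = Z + \frac{1}{2} = \frac{1}{2} + Z$)
$Y = \frac{53}{6}$ ($Y = \left(-2 + \left(\frac{1}{2} + \frac{2}{-5 + 2}\right)\right) + 11 = \left(-2 + \left(\frac{1}{2} + \frac{2}{-3}\right)\right) + 11 = \left(-2 + \left(\frac{1}{2} + 2 \left(- \frac{1}{3}\right)\right)\right) + 11 = \left(-2 + \left(\frac{1}{2} - \frac{2}{3}\right)\right) + 11 = \left(-2 - \frac{1}{6}\right) + 11 = - \frac{13}{6} + 11 = \frac{53}{6} \approx 8.8333$)
$\frac{1}{Y^{3} - 41640} = \frac{1}{\left(\frac{53}{6}\right)^{3} - 41640} = \frac{1}{\frac{148877}{216} - 41640} = \frac{1}{- \frac{8845363}{216}} = - \frac{216}{8845363}$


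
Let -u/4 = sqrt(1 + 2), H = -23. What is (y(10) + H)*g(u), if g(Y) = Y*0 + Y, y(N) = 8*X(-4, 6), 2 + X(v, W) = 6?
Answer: -36*sqrt(3) ≈ -62.354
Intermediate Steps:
u = -4*sqrt(3) (u = -4*sqrt(1 + 2) = -4*sqrt(3) ≈ -6.9282)
X(v, W) = 4 (X(v, W) = -2 + 6 = 4)
y(N) = 32 (y(N) = 8*4 = 32)
g(Y) = Y (g(Y) = 0 + Y = Y)
(y(10) + H)*g(u) = (32 - 23)*(-4*sqrt(3)) = 9*(-4*sqrt(3)) = -36*sqrt(3)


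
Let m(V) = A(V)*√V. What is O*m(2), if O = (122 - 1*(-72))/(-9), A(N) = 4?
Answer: -776*√2/9 ≈ -121.94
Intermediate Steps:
m(V) = 4*√V
O = -194/9 (O = (122 + 72)*(-⅑) = 194*(-⅑) = -194/9 ≈ -21.556)
O*m(2) = -776*√2/9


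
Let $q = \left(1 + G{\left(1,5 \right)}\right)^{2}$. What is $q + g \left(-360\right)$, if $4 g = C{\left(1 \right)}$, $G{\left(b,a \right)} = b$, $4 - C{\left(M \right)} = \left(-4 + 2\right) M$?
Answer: $-536$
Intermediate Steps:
$C{\left(M \right)} = 4 + 2 M$ ($C{\left(M \right)} = 4 - \left(-4 + 2\right) M = 4 - - 2 M = 4 + 2 M$)
$g = \frac{3}{2}$ ($g = \frac{4 + 2 \cdot 1}{4} = \frac{4 + 2}{4} = \frac{1}{4} \cdot 6 = \frac{3}{2} \approx 1.5$)
$q = 4$ ($q = \left(1 + 1\right)^{2} = 2^{2} = 4$)
$q + g \left(-360\right) = 4 + \frac{3}{2} \left(-360\right) = 4 - 540 = -536$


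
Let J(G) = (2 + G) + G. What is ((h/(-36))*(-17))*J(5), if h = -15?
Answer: -85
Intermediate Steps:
J(G) = 2 + 2*G
((h/(-36))*(-17))*J(5) = (-15/(-36)*(-17))*(2 + 2*5) = (-15*(-1/36)*(-17))*(2 + 10) = ((5/12)*(-17))*12 = -85/12*12 = -85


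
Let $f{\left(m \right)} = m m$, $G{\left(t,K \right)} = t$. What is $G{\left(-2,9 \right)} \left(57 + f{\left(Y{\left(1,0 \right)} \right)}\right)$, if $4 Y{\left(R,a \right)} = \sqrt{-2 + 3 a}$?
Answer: $- \frac{455}{4} \approx -113.75$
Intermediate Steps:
$Y{\left(R,a \right)} = \frac{\sqrt{-2 + 3 a}}{4}$
$f{\left(m \right)} = m^{2}$
$G{\left(-2,9 \right)} \left(57 + f{\left(Y{\left(1,0 \right)} \right)}\right) = - 2 \left(57 + \left(\frac{\sqrt{-2 + 3 \cdot 0}}{4}\right)^{2}\right) = - 2 \left(57 + \left(\frac{\sqrt{-2 + 0}}{4}\right)^{2}\right) = - 2 \left(57 + \left(\frac{\sqrt{-2}}{4}\right)^{2}\right) = - 2 \left(57 + \left(\frac{i \sqrt{2}}{4}\right)^{2}\right) = - 2 \left(57 - \frac{1}{8}\right) = \left(-2\right) \frac{455}{8} = - \frac{455}{4}$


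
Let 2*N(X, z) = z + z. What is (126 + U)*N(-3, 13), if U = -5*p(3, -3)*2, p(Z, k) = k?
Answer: 2028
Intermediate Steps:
U = 30 (U = -5*(-3)*2 = 15*2 = 30)
N(X, z) = z (N(X, z) = (z + z)/2 = (2*z)/2 = z)
(126 + U)*N(-3, 13) = (126 + 30)*13 = 156*13 = 2028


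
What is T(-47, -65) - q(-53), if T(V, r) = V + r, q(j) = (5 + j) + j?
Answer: -11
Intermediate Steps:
q(j) = 5 + 2*j
T(-47, -65) - q(-53) = (-47 - 65) - (5 + 2*(-53)) = -112 - (5 - 106) = -112 - 1*(-101) = -112 + 101 = -11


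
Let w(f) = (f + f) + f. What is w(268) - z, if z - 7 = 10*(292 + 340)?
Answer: -5523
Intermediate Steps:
w(f) = 3*f (w(f) = 2*f + f = 3*f)
z = 6327 (z = 7 + 10*(292 + 340) = 7 + 10*632 = 7 + 6320 = 6327)
w(268) - z = 3*268 - 1*6327 = 804 - 6327 = -5523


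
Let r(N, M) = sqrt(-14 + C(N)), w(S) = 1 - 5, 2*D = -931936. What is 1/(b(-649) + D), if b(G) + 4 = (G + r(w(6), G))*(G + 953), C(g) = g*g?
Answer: -165817/109981063748 - 19*sqrt(2)/27495265937 ≈ -1.5087e-6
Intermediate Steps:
C(g) = g**2
D = -465968 (D = (1/2)*(-931936) = -465968)
w(S) = -4
r(N, M) = sqrt(-14 + N**2)
b(G) = -4 + (953 + G)*(G + sqrt(2)) (b(G) = -4 + (G + sqrt(-14 + (-4)**2))*(G + 953) = -4 + (G + sqrt(-14 + 16))*(953 + G) = -4 + (G + sqrt(2))*(953 + G) = -4 + (953 + G)*(G + sqrt(2)))
1/(b(-649) + D) = 1/((-4 + (-649)**2 + 953*(-649) + 953*sqrt(2) - 649*sqrt(2)) - 465968) = 1/((-4 + 421201 - 618497 + 953*sqrt(2) - 649*sqrt(2)) - 465968) = 1/((-197300 + 304*sqrt(2)) - 465968) = 1/(-663268 + 304*sqrt(2))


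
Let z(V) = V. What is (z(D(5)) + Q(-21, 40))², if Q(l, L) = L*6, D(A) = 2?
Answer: 58564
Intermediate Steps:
Q(l, L) = 6*L
(z(D(5)) + Q(-21, 40))² = (2 + 6*40)² = (2 + 240)² = 242² = 58564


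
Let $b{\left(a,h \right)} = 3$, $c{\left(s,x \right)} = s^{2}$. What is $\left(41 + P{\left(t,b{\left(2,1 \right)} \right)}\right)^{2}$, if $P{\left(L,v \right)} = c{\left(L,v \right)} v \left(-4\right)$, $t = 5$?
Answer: $67081$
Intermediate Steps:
$P{\left(L,v \right)} = - 4 v L^{2}$ ($P{\left(L,v \right)} = L^{2} v \left(-4\right) = v L^{2} \left(-4\right) = - 4 v L^{2}$)
$\left(41 + P{\left(t,b{\left(2,1 \right)} \right)}\right)^{2} = \left(41 - 12 \cdot 5^{2}\right)^{2} = \left(41 - 12 \cdot 25\right)^{2} = \left(41 - 300\right)^{2} = \left(-259\right)^{2} = 67081$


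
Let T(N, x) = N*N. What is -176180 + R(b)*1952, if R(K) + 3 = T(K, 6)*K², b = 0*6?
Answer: -182036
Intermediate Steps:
b = 0
T(N, x) = N²
R(K) = -3 + K⁴ (R(K) = -3 + K²*K² = -3 + K⁴)
-176180 + R(b)*1952 = -176180 + (-3 + 0⁴)*1952 = -176180 + (-3 + 0)*1952 = -176180 - 3*1952 = -176180 - 5856 = -182036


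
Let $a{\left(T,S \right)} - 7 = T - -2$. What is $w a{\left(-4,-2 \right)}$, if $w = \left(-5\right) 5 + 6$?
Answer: $-95$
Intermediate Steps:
$a{\left(T,S \right)} = 9 + T$ ($a{\left(T,S \right)} = 7 + \left(T - -2\right) = 7 + \left(T + 2\right) = 7 + \left(2 + T\right) = 9 + T$)
$w = -19$ ($w = -25 + 6 = -19$)
$w a{\left(-4,-2 \right)} = - 19 \left(9 - 4\right) = \left(-19\right) 5 = -95$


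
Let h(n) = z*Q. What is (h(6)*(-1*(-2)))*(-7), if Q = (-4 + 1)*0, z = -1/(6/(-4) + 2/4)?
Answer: 0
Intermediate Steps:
z = 1 (z = -1/(6*(-1/4) + 2*(1/4)) = -1/(-3/2 + 1/2) = -1/(-1) = -1*(-1) = 1)
Q = 0 (Q = -3*0 = 0)
h(n) = 0 (h(n) = 1*0 = 0)
(h(6)*(-1*(-2)))*(-7) = (0*(-1*(-2)))*(-7) = (0*2)*(-7) = 0*(-7) = 0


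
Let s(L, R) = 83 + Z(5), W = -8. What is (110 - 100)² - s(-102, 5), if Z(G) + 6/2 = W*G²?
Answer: 220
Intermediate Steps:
Z(G) = -3 - 8*G²
s(L, R) = -120 (s(L, R) = 83 + (-3 - 8*5²) = 83 + (-3 - 8*25) = 83 + (-3 - 200) = 83 - 203 = -120)
(110 - 100)² - s(-102, 5) = (110 - 100)² - 1*(-120) = 10² + 120 = 100 + 120 = 220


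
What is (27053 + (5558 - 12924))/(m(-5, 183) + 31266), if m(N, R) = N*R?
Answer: 19687/30351 ≈ 0.64864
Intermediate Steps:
(27053 + (5558 - 12924))/(m(-5, 183) + 31266) = (27053 + (5558 - 12924))/(-5*183 + 31266) = (27053 - 7366)/(-915 + 31266) = 19687/30351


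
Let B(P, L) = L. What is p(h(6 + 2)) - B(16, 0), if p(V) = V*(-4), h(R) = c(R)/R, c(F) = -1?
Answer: ½ ≈ 0.50000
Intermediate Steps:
h(R) = -1/R
p(V) = -4*V
p(h(6 + 2)) - B(16, 0) = -(-4)/(6 + 2) - 1*0 = -(-4)/8 + 0 = -4*(-⅛) + 0 = ½ + 0 = ½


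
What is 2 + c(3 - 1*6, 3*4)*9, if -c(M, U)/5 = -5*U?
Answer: 2702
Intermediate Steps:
c(M, U) = 25*U (c(M, U) = -(-25)*U = 25*U)
2 + c(3 - 1*6, 3*4)*9 = 2 + (25*(3*4))*9 = 2 + (25*12)*9 = 2 + 300*9 = 2 + 2700 = 2702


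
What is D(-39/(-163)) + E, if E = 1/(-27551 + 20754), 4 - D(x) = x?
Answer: 4166398/1107911 ≈ 3.7606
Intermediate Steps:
D(x) = 4 - x
E = -1/6797 (E = 1/(-6797) = -1/6797 ≈ -0.00014712)
D(-39/(-163)) + E = (4 - (-39)/(-163)) - 1/6797 = (4 - (-39)*(-1)/163) - 1/6797 = (4 - 1*39/163) - 1/6797 = (4 - 39/163) - 1/6797 = 613/163 - 1/6797 = 4166398/1107911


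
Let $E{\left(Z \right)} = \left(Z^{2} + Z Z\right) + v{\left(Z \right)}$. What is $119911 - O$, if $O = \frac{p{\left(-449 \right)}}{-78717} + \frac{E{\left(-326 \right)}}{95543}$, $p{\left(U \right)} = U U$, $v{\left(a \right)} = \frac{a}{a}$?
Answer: $\frac{901836173358383}{7520858331} \approx 1.1991 \cdot 10^{5}$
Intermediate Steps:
$v{\left(a \right)} = 1$
$p{\left(U \right)} = U^{2}$
$E{\left(Z \right)} = 1 + 2 Z^{2}$ ($E{\left(Z \right)} = \left(Z^{2} + Z Z\right) + 1 = \left(Z^{2} + Z^{2}\right) + 1 = 2 Z^{2} + 1 = 1 + 2 Z^{2}$)
$O = - \frac{2530029842}{7520858331}$ ($O = \frac{\left(-449\right)^{2}}{-78717} + \frac{1 + 2 \left(-326\right)^{2}}{95543} = 201601 \left(- \frac{1}{78717}\right) + \left(1 + 2 \cdot 106276\right) \frac{1}{95543} = - \frac{201601}{78717} + \left(1 + 212552\right) \frac{1}{95543} = - \frac{201601}{78717} + 212553 \cdot \frac{1}{95543} = - \frac{201601}{78717} + \frac{212553}{95543} = - \frac{2530029842}{7520858331} \approx -0.3364$)
$119911 - O = 119911 - - \frac{2530029842}{7520858331} = 119911 + \frac{2530029842}{7520858331} = \frac{901836173358383}{7520858331}$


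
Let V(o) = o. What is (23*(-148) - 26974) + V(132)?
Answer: -30246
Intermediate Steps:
(23*(-148) - 26974) + V(132) = (23*(-148) - 26974) + 132 = (-3404 - 26974) + 132 = -30378 + 132 = -30246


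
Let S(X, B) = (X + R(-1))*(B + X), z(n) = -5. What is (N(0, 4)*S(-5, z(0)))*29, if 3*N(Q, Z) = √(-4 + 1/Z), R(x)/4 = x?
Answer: 435*I*√15 ≈ 1684.7*I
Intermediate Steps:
R(x) = 4*x
N(Q, Z) = √(-4 + 1/Z)/3
S(X, B) = (-4 + X)*(B + X) (S(X, B) = (X + 4*(-1))*(B + X) = (X - 4)*(B + X) = (-4 + X)*(B + X))
(N(0, 4)*S(-5, z(0)))*29 = ((√(-4 + 1/4)/3)*((-5)² - 4*(-5) - 4*(-5) - 5*(-5)))*29 = ((√(-4 + ¼)/3)*(25 + 20 + 20 + 25))*29 = ((√(-15/4)/3)*90)*29 = (((I*√15/2)/3)*90)*29 = ((I*√15/6)*90)*29 = (15*I*√15)*29 = 435*I*√15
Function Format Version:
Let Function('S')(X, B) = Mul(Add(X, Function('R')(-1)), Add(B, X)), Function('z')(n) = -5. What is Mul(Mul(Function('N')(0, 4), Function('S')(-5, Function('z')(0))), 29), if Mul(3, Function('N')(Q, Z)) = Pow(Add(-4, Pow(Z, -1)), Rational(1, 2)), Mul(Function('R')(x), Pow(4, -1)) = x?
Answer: Mul(435, I, Pow(15, Rational(1, 2))) ≈ Mul(1684.7, I)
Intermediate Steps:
Function('R')(x) = Mul(4, x)
Function('N')(Q, Z) = Mul(Rational(1, 3), Pow(Add(-4, Pow(Z, -1)), Rational(1, 2)))
Function('S')(X, B) = Mul(Add(-4, X), Add(B, X)) (Function('S')(X, B) = Mul(Add(X, Mul(4, -1)), Add(B, X)) = Mul(Add(X, -4), Add(B, X)) = Mul(Add(-4, X), Add(B, X)))
Mul(Mul(Function('N')(0, 4), Function('S')(-5, Function('z')(0))), 29) = Mul(Mul(Mul(Rational(1, 3), Pow(Add(-4, Pow(4, -1)), Rational(1, 2))), Add(Pow(-5, 2), Mul(-4, -5), Mul(-4, -5), Mul(-5, -5))), 29) = Mul(Mul(Mul(Rational(1, 3), Pow(Add(-4, Rational(1, 4)), Rational(1, 2))), Add(25, 20, 20, 25)), 29) = Mul(Mul(Mul(Rational(1, 3), Pow(Rational(-15, 4), Rational(1, 2))), 90), 29) = Mul(Mul(Mul(Rational(1, 3), Mul(Rational(1, 2), I, Pow(15, Rational(1, 2)))), 90), 29) = Mul(Mul(Mul(Rational(1, 6), I, Pow(15, Rational(1, 2))), 90), 29) = Mul(Mul(15, I, Pow(15, Rational(1, 2))), 29) = Mul(435, I, Pow(15, Rational(1, 2)))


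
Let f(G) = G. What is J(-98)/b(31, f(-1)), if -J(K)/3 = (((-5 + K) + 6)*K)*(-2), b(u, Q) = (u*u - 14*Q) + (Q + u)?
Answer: 19012/335 ≈ 56.752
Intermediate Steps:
b(u, Q) = u + u² - 13*Q (b(u, Q) = (u² - 14*Q) + (Q + u) = u + u² - 13*Q)
J(K) = 6*K*(1 + K) (J(K) = -3*((-5 + K) + 6)*K*(-2) = -3*(1 + K)*K*(-2) = -3*K*(1 + K)*(-2) = -(-6)*K*(1 + K) = 6*K*(1 + K))
J(-98)/b(31, f(-1)) = (6*(-98)*(1 - 98))/(31 + 31² - 13*(-1)) = (6*(-98)*(-97))/(31 + 961 + 13) = 57036/1005 = 57036*(1/1005) = 19012/335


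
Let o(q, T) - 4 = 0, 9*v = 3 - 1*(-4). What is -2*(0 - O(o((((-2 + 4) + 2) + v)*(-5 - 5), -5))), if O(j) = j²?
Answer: 32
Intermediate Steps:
v = 7/9 (v = (3 - 1*(-4))/9 = (3 + 4)/9 = (⅑)*7 = 7/9 ≈ 0.77778)
o(q, T) = 4 (o(q, T) = 4 + 0 = 4)
-2*(0 - O(o((((-2 + 4) + 2) + v)*(-5 - 5), -5))) = -2*(0 - 1*4²) = -2*(0 - 1*16) = -2*(0 - 16) = -2*(-16) = 32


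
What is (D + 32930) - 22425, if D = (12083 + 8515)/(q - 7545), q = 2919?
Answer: 8095922/771 ≈ 10501.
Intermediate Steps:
D = -3433/771 (D = (12083 + 8515)/(2919 - 7545) = 20598/(-4626) = 20598*(-1/4626) = -3433/771 ≈ -4.4527)
(D + 32930) - 22425 = (-3433/771 + 32930) - 22425 = 25385597/771 - 22425 = 8095922/771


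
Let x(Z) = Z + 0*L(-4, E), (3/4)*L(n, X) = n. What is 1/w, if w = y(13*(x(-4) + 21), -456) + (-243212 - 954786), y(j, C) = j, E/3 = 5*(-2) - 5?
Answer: -1/1197777 ≈ -8.3488e-7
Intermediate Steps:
E = -45 (E = 3*(5*(-2) - 5) = 3*(-10 - 5) = 3*(-15) = -45)
L(n, X) = 4*n/3
x(Z) = Z (x(Z) = Z + 0*((4/3)*(-4)) = Z + 0*(-16/3) = Z + 0 = Z)
w = -1197777 (w = 13*(-4 + 21) + (-243212 - 954786) = 13*17 - 1197998 = 221 - 1197998 = -1197777)
1/w = 1/(-1197777) = -1/1197777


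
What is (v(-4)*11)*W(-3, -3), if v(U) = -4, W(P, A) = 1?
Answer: -44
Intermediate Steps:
(v(-4)*11)*W(-3, -3) = -4*11*1 = -44*1 = -44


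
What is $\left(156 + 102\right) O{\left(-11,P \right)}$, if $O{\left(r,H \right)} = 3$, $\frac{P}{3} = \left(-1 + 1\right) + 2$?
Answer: $774$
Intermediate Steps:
$P = 6$ ($P = 3 \left(\left(-1 + 1\right) + 2\right) = 3 \left(0 + 2\right) = 3 \cdot 2 = 6$)
$\left(156 + 102\right) O{\left(-11,P \right)} = \left(156 + 102\right) 3 = 258 \cdot 3 = 774$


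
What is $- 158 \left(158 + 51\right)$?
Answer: $-33022$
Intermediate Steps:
$- 158 \left(158 + 51\right) = \left(-158\right) 209 = -33022$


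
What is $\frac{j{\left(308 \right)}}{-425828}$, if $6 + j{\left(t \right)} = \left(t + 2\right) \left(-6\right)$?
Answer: $\frac{933}{212914} \approx 0.0043821$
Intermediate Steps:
$j{\left(t \right)} = -18 - 6 t$ ($j{\left(t \right)} = -6 + \left(t + 2\right) \left(-6\right) = -6 + \left(2 + t\right) \left(-6\right) = -6 - \left(12 + 6 t\right) = -18 - 6 t$)
$\frac{j{\left(308 \right)}}{-425828} = \frac{-18 - 1848}{-425828} = \left(-18 - 1848\right) \left(- \frac{1}{425828}\right) = \left(-1866\right) \left(- \frac{1}{425828}\right) = \frac{933}{212914}$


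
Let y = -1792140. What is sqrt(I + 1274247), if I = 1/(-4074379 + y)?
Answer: 4*sqrt(2740908894944428478)/5866519 ≈ 1128.8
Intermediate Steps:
I = -1/5866519 (I = 1/(-4074379 - 1792140) = 1/(-5866519) = -1/5866519 ≈ -1.7046e-7)
sqrt(I + 1274247) = sqrt(-1/5866519 + 1274247) = sqrt(7475394236192/5866519) = 4*sqrt(2740908894944428478)/5866519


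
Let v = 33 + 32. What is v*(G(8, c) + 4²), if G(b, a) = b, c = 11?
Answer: 1560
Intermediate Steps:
v = 65
v*(G(8, c) + 4²) = 65*(8 + 4²) = 65*(8 + 16) = 65*24 = 1560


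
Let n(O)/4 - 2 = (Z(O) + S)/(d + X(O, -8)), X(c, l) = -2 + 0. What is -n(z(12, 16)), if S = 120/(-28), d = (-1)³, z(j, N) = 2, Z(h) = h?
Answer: -232/21 ≈ -11.048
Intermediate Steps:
X(c, l) = -2
d = -1
S = -30/7 (S = 120*(-1/28) = -30/7 ≈ -4.2857)
n(O) = 96/7 - 4*O/3 (n(O) = 8 + 4*((O - 30/7)/(-1 - 2)) = 8 + 4*((-30/7 + O)/(-3)) = 8 + 4*((-30/7 + O)*(-⅓)) = 8 + 4*(10/7 - O/3) = 8 + (40/7 - 4*O/3) = 96/7 - 4*O/3)
-n(z(12, 16)) = -(96/7 - 4/3*2) = -(96/7 - 8/3) = -1*232/21 = -232/21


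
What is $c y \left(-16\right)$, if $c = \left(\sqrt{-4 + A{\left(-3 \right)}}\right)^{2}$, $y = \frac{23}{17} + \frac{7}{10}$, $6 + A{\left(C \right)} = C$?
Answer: $\frac{36296}{85} \approx 427.01$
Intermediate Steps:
$A{\left(C \right)} = -6 + C$
$y = \frac{349}{170}$ ($y = 23 \cdot \frac{1}{17} + 7 \cdot \frac{1}{10} = \frac{23}{17} + \frac{7}{10} = \frac{349}{170} \approx 2.0529$)
$c = -13$ ($c = \left(\sqrt{-4 - 9}\right)^{2} = \left(\sqrt{-13}\right)^{2} = \left(i \sqrt{13}\right)^{2} = -13$)
$c y \left(-16\right) = \left(-13\right) \frac{349}{170} \left(-16\right) = \left(- \frac{4537}{170}\right) \left(-16\right) = \frac{36296}{85}$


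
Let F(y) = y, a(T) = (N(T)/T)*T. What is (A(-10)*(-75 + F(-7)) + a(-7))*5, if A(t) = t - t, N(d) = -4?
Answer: -20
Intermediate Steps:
a(T) = -4 (a(T) = (-4/T)*T = -4)
A(t) = 0
(A(-10)*(-75 + F(-7)) + a(-7))*5 = (0*(-75 - 7) - 4)*5 = (0*(-82) - 4)*5 = (0 - 4)*5 = -4*5 = -20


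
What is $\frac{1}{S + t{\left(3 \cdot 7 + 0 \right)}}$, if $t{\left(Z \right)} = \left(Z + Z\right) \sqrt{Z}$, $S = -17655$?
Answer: $- \frac{5885}{103887327} - \frac{14 \sqrt{21}}{103887327} \approx -5.7265 \cdot 10^{-5}$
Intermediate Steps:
$t{\left(Z \right)} = 2 Z^{\frac{3}{2}}$ ($t{\left(Z \right)} = 2 Z \sqrt{Z} = 2 Z^{\frac{3}{2}}$)
$\frac{1}{S + t{\left(3 \cdot 7 + 0 \right)}} = \frac{1}{-17655 + 2 \left(3 \cdot 7 + 0\right)^{\frac{3}{2}}} = \frac{1}{-17655 + 2 \left(21 + 0\right)^{\frac{3}{2}}} = \frac{1}{-17655 + 2 \cdot 21^{\frac{3}{2}}} = \frac{1}{-17655 + 2 \cdot 21 \sqrt{21}} = \frac{1}{-17655 + 42 \sqrt{21}}$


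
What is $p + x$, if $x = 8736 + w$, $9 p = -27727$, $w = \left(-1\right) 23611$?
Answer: $- \frac{161602}{9} \approx -17956.0$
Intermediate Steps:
$w = -23611$
$p = - \frac{27727}{9}$ ($p = \frac{1}{9} \left(-27727\right) = - \frac{27727}{9} \approx -3080.8$)
$x = -14875$ ($x = 8736 - 23611 = -14875$)
$p + x = - \frac{27727}{9} - 14875 = - \frac{161602}{9}$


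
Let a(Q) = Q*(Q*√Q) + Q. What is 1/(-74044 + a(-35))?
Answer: -74079/5540220116 - 1225*I*√35/5540220116 ≈ -1.3371e-5 - 1.3081e-6*I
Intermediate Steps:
a(Q) = Q + Q^(5/2) (a(Q) = Q*Q^(3/2) + Q = Q^(5/2) + Q = Q + Q^(5/2))
1/(-74044 + a(-35)) = 1/(-74044 + (-35 + (-35)^(5/2))) = 1/(-74044 + (-35 + 1225*I*√35)) = 1/(-74079 + 1225*I*√35)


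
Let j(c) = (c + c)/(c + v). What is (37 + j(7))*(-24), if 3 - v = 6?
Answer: -972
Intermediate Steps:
v = -3 (v = 3 - 1*6 = 3 - 6 = -3)
j(c) = 2*c/(-3 + c) (j(c) = (c + c)/(c - 3) = (2*c)/(-3 + c) = 2*c/(-3 + c))
(37 + j(7))*(-24) = (37 + 2*7/(-3 + 7))*(-24) = (37 + 2*7/4)*(-24) = (37 + 2*7*(¼))*(-24) = (37 + 7/2)*(-24) = (81/2)*(-24) = -972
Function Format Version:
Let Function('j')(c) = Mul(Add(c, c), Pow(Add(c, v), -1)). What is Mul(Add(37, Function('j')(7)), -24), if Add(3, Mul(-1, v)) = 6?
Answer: -972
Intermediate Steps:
v = -3 (v = Add(3, Mul(-1, 6)) = Add(3, -6) = -3)
Function('j')(c) = Mul(2, c, Pow(Add(-3, c), -1)) (Function('j')(c) = Mul(Add(c, c), Pow(Add(c, -3), -1)) = Mul(Mul(2, c), Pow(Add(-3, c), -1)) = Mul(2, c, Pow(Add(-3, c), -1)))
Mul(Add(37, Function('j')(7)), -24) = Mul(Add(37, Mul(2, 7, Pow(Add(-3, 7), -1))), -24) = Mul(Add(37, Mul(2, 7, Pow(4, -1))), -24) = Mul(Add(37, Mul(2, 7, Rational(1, 4))), -24) = Mul(Add(37, Rational(7, 2)), -24) = Mul(Rational(81, 2), -24) = -972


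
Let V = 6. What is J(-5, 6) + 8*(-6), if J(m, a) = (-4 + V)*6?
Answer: -36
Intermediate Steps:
J(m, a) = 12 (J(m, a) = (-4 + 6)*6 = 2*6 = 12)
J(-5, 6) + 8*(-6) = 12 + 8*(-6) = 12 - 48 = -36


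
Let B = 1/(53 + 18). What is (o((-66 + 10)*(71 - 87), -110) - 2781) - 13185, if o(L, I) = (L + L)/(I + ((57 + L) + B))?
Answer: -477750866/29927 ≈ -15964.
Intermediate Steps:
B = 1/71 ≈ 0.014085
o(L, I) = 2*L/(4048/71 + I + L) (o(L, I) = (L + L)/(I + ((57 + L) + 1/71)) = (2*L)/(I + (4048/71 + L)) = (2*L)/(4048/71 + I + L) = 2*L/(4048/71 + I + L))
(o((-66 + 10)*(71 - 87), -110) - 2781) - 13185 = (142*((-66 + 10)*(71 - 87))/(4048 + 71*(-110) + 71*((-66 + 10)*(71 - 87))) - 2781) - 13185 = (142*(-56*(-16))/(4048 - 7810 + 71*(-56*(-16))) - 2781) - 13185 = (142*896/(4048 - 7810 + 71*896) - 2781) - 13185 = (142*896/(4048 - 7810 + 63616) - 2781) - 13185 = (142*896/59854 - 2781) - 13185 = (142*896*(1/59854) - 2781) - 13185 = (63616/29927 - 2781) - 13185 = -83163371/29927 - 13185 = -477750866/29927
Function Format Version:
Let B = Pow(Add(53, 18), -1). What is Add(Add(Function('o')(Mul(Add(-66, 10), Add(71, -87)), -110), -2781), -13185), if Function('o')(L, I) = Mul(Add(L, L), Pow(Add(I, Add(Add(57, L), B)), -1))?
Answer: Rational(-477750866, 29927) ≈ -15964.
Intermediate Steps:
B = Rational(1, 71) (B = Pow(71, -1) = Rational(1, 71) ≈ 0.014085)
Function('o')(L, I) = Mul(2, L, Pow(Add(Rational(4048, 71), I, L), -1)) (Function('o')(L, I) = Mul(Add(L, L), Pow(Add(I, Add(Add(57, L), Rational(1, 71))), -1)) = Mul(Mul(2, L), Pow(Add(I, Add(Rational(4048, 71), L)), -1)) = Mul(Mul(2, L), Pow(Add(Rational(4048, 71), I, L), -1)) = Mul(2, L, Pow(Add(Rational(4048, 71), I, L), -1)))
Add(Add(Function('o')(Mul(Add(-66, 10), Add(71, -87)), -110), -2781), -13185) = Add(Add(Mul(142, Mul(Add(-66, 10), Add(71, -87)), Pow(Add(4048, Mul(71, -110), Mul(71, Mul(Add(-66, 10), Add(71, -87)))), -1)), -2781), -13185) = Add(Add(Mul(142, Mul(-56, -16), Pow(Add(4048, -7810, Mul(71, Mul(-56, -16))), -1)), -2781), -13185) = Add(Add(Mul(142, 896, Pow(Add(4048, -7810, Mul(71, 896)), -1)), -2781), -13185) = Add(Add(Mul(142, 896, Pow(Add(4048, -7810, 63616), -1)), -2781), -13185) = Add(Add(Mul(142, 896, Pow(59854, -1)), -2781), -13185) = Add(Add(Mul(142, 896, Rational(1, 59854)), -2781), -13185) = Add(Add(Rational(63616, 29927), -2781), -13185) = Add(Rational(-83163371, 29927), -13185) = Rational(-477750866, 29927)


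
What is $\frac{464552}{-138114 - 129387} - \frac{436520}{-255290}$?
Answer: $- \frac{26084908}{975576147} \approx -0.026738$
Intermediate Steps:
$\frac{464552}{-138114 - 129387} - \frac{436520}{-255290} = \frac{464552}{-138114 - 129387} - - \frac{6236}{3647} = \frac{464552}{-267501} + \frac{6236}{3647} = 464552 \left(- \frac{1}{267501}\right) + \frac{6236}{3647} = - \frac{464552}{267501} + \frac{6236}{3647} = - \frac{26084908}{975576147}$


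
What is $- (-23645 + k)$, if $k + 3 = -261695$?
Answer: $285343$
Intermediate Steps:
$k = -261698$ ($k = -3 - 261695 = -261698$)
$- (-23645 + k) = - (-23645 - 261698) = \left(-1\right) \left(-285343\right) = 285343$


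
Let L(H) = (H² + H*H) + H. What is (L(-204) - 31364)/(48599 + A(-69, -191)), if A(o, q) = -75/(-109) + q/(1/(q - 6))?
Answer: 5631376/9398709 ≈ 0.59916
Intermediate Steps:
L(H) = H + 2*H² (L(H) = (H² + H²) + H = 2*H² + H = H + 2*H²)
A(o, q) = 75/109 + q*(-6 + q) (A(o, q) = -75*(-1/109) + q/(1/(-6 + q)) = 75/109 + q*(-6 + q))
(L(-204) - 31364)/(48599 + A(-69, -191)) = (-204*(1 + 2*(-204)) - 31364)/(48599 + (75/109 + (-191)² - 6*(-191))) = (-204*(1 - 408) - 31364)/(48599 + (75/109 + 36481 + 1146)) = (-204*(-407) - 31364)/(48599 + 4101418/109) = (83028 - 31364)/(9398709/109) = 51664*(109/9398709) = 5631376/9398709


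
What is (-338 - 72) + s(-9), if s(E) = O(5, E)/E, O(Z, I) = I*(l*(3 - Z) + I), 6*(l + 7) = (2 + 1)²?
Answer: -408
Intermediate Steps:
l = -11/2 (l = -7 + (2 + 1)²/6 = -7 + (⅙)*3² = -7 + (⅙)*9 = -7 + 3/2 = -11/2 ≈ -5.5000)
O(Z, I) = I*(-33/2 + I + 11*Z/2) (O(Z, I) = I*(-11*(3 - Z)/2 + I) = I*((-33/2 + 11*Z/2) + I) = I*(-33/2 + I + 11*Z/2))
s(E) = 11 + E (s(E) = (E*(-33 + 2*E + 11*5)/2)/E = (E*(-33 + 2*E + 55)/2)/E = (E*(22 + 2*E)/2)/E = 11 + E)
(-338 - 72) + s(-9) = (-338 - 72) + (11 - 9) = -410 + 2 = -408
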